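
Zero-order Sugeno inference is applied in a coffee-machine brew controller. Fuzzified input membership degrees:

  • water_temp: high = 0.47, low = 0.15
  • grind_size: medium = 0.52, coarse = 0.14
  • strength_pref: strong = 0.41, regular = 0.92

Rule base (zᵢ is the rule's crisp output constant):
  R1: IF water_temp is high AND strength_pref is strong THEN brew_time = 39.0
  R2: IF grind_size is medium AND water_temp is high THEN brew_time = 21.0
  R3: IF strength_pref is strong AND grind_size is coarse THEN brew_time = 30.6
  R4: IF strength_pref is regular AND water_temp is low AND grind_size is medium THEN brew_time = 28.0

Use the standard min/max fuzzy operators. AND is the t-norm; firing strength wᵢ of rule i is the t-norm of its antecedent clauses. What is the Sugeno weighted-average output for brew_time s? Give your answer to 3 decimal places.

29.354

R1 (z=39.0): high=0.47, strong=0.41; AND[min(a, b)] → w = 0.41
R2 (z=21.0): medium=0.52, high=0.47; AND[min(a, b)] → w = 0.47
R3 (z=30.6): strong=0.41, coarse=0.14; AND[min(a, b)] → w = 0.14
R4 (z=28.0): regular=0.92, low=0.15, medium=0.52; AND[min(a, b)] → w = 0.15
Weighted average = (0.41·39.0 + 0.47·21.0 + 0.14·30.6 + 0.15·28.0) / (0.41 + 0.47 + 0.14 + 0.15)
  = 34.3440 / 1.1700 = 29.354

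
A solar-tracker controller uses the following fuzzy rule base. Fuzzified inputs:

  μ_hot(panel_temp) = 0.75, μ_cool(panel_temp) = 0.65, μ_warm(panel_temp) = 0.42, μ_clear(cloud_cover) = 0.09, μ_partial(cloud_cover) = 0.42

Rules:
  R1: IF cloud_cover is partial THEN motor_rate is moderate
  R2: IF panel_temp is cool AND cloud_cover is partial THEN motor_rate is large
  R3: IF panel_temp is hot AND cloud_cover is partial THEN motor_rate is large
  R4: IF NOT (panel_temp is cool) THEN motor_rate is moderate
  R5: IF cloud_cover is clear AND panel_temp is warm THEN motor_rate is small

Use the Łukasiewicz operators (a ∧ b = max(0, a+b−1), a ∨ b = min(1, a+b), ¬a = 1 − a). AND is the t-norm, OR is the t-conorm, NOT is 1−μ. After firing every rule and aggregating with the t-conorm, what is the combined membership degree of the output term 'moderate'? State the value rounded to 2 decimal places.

0.77

R1: partial=0.42 → w = 0.42
R2: cool=0.65, partial=0.42; AND[max(0, a+b−1)] → w = 0.07
R3: hot=0.75, partial=0.42; AND[max(0, a+b−1)] → w = 0.17
R4: ¬cool=1−0.65=0.35 → w = 0.35
R5: clear=0.09, warm=0.42; AND[max(0, a+b−1)] → w = 0.00
Rules with consequent 'moderate': {R1, R4} → strengths 0.42, 0.35
Aggregate via t-conorm [min(1, a+b)]: 0.77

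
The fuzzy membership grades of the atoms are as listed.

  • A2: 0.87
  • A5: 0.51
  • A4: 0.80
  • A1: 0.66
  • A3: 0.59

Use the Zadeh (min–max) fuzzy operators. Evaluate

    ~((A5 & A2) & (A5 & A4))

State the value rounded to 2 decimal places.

0.49

A5 & A2 = min(a, b) on (0.51, 0.87) = 0.51
A5 & A4 = min(a, b) on (0.51, 0.80) = 0.51
(A5 & A2) & (A5 & A4) = min(a, b) on (0.51, 0.51) = 0.51
~((A5 & A2) & (A5 & A4)) = 1 − 0.51 = 0.49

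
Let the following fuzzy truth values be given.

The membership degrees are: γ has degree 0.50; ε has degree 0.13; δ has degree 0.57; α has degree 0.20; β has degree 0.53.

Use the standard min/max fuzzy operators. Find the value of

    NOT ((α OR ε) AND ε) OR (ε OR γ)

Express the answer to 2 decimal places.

0.87

α OR ε = max(a, b) on (0.20, 0.13) = 0.20
(α OR ε) AND ε = min(a, b) on (0.20, 0.13) = 0.13
NOT ((α OR ε) AND ε) = 1 − 0.13 = 0.87
ε OR γ = max(a, b) on (0.13, 0.50) = 0.50
NOT ((α OR ε) AND ε) OR (ε OR γ) = max(a, b) on (0.87, 0.50) = 0.87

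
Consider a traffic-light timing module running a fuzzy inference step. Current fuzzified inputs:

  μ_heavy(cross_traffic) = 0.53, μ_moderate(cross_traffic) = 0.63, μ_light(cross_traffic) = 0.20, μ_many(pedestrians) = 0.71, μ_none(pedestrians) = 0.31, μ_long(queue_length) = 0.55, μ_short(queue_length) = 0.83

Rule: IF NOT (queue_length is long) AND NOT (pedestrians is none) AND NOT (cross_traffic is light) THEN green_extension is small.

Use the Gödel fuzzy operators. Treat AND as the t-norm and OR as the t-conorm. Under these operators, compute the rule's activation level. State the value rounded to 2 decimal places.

0.45

firing strength: ¬long=1−0.55=0.45, ¬none=1−0.31=0.69, ¬light=1−0.20=0.80; AND[min(a, b)] → w = 0.45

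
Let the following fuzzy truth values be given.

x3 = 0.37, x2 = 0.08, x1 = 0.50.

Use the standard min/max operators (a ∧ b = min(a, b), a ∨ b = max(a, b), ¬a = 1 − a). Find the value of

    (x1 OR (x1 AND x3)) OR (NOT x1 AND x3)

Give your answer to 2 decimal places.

x1 AND x3 = min(a, b) on (0.50, 0.37) = 0.37
x1 OR (x1 AND x3) = max(a, b) on (0.50, 0.37) = 0.50
NOT x1 = 1 − 0.50 = 0.50
NOT x1 AND x3 = min(a, b) on (0.50, 0.37) = 0.37
(x1 OR (x1 AND x3)) OR (NOT x1 AND x3) = max(a, b) on (0.50, 0.37) = 0.50

0.50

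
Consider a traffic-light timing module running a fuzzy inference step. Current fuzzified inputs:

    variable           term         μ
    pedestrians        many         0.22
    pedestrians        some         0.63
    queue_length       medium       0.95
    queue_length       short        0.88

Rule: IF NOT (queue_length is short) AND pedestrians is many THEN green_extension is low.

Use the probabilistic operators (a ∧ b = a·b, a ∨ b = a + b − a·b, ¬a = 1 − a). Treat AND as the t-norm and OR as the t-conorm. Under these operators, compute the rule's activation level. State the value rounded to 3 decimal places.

firing strength: ¬short=1−0.88=0.12, many=0.22; AND[a·b] → w = 0.0264

0.026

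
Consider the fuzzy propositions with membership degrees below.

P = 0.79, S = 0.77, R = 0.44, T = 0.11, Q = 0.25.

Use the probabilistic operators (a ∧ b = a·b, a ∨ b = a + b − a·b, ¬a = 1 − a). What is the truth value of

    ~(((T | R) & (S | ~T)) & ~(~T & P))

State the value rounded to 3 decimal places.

0.855

T | R = a + b − a·b on (0.1100, 0.4400) = 0.5016
~T = 1 − 0.1100 = 0.8900
S | ~T = a + b − a·b on (0.7700, 0.8900) = 0.9747
(T | R) & (S | ~T) = a·b on (0.5016, 0.9747) = 0.4889
~T = 1 − 0.1100 = 0.8900
~T & P = a·b on (0.8900, 0.7900) = 0.7031
~(~T & P) = 1 − 0.7031 = 0.2969
((T | R) & (S | ~T)) & ~(~T & P) = a·b on (0.4889, 0.2969) = 0.1452
~(((T | R) & (S | ~T)) & ~(~T & P)) = 1 − 0.1452 = 0.8548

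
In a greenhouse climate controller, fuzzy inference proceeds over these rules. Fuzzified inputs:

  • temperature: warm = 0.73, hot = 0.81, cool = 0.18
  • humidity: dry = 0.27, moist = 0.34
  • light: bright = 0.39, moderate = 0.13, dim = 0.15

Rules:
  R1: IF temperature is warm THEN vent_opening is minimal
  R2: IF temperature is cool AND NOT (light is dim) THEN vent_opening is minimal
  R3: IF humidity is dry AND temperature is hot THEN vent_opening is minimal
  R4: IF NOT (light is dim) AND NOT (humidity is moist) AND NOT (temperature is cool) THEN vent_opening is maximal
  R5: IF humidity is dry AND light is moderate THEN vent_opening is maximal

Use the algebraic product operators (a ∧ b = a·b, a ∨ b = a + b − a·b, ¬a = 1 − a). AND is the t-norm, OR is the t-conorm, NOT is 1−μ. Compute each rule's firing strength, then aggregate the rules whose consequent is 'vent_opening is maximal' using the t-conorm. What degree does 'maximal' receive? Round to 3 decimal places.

0.479

R1: warm=0.73 → w = 0.7300
R2: cool=0.18, ¬dim=1−0.15=0.85; AND[a·b] → w = 0.1530
R3: dry=0.27, hot=0.81; AND[a·b] → w = 0.2187
R4: ¬dim=1−0.15=0.85, ¬moist=1−0.34=0.66, ¬cool=1−0.18=0.82; AND[a·b] → w = 0.4600
R5: dry=0.27, moderate=0.13; AND[a·b] → w = 0.0351
Rules with consequent 'maximal': {R4, R5} → strengths 0.4600, 0.0351
Aggregate via t-conorm [a + b − a·b]: 0.4790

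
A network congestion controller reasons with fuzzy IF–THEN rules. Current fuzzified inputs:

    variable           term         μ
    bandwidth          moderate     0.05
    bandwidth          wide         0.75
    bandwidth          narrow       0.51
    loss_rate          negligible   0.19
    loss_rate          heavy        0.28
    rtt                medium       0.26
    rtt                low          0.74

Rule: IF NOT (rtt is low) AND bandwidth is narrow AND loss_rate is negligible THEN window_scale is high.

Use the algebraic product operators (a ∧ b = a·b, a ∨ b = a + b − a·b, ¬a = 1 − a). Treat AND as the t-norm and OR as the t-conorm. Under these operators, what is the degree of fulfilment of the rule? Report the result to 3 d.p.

firing strength: ¬low=1−0.74=0.26, narrow=0.51, negligible=0.19; AND[a·b] → w = 0.0252

0.025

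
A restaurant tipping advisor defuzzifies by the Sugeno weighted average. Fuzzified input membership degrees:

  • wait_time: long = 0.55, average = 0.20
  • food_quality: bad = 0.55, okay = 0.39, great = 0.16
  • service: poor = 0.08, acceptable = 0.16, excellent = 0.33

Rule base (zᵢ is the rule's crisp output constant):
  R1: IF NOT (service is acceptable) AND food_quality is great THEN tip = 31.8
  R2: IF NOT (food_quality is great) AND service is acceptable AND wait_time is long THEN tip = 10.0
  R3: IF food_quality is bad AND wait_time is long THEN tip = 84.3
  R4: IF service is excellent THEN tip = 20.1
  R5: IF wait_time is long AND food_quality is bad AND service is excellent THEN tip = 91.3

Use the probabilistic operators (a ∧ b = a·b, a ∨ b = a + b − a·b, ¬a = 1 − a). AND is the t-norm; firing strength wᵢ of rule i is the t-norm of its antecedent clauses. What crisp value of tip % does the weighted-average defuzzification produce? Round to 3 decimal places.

49.180

R1 (z=31.8): ¬acceptable=1−0.16=0.84, great=0.16; AND[a·b] → w = 0.1344
R2 (z=10.0): ¬great=1−0.16=0.84, acceptable=0.16, long=0.55; AND[a·b] → w = 0.0739
R3 (z=84.3): bad=0.55, long=0.55; AND[a·b] → w = 0.3025
R4 (z=20.1): excellent=0.33 → w = 0.3300
R5 (z=91.3): long=0.55, bad=0.55, excellent=0.33; AND[a·b] → w = 0.0998
Weighted average = (0.1344·31.8 + 0.0739·10.0 + 0.3025·84.3 + 0.3300·20.1 + 0.0998·91.3) / (0.1344 + 0.0739 + 0.3025 + 0.3300 + 0.0998)
  = 46.2609 / 0.9406 = 49.180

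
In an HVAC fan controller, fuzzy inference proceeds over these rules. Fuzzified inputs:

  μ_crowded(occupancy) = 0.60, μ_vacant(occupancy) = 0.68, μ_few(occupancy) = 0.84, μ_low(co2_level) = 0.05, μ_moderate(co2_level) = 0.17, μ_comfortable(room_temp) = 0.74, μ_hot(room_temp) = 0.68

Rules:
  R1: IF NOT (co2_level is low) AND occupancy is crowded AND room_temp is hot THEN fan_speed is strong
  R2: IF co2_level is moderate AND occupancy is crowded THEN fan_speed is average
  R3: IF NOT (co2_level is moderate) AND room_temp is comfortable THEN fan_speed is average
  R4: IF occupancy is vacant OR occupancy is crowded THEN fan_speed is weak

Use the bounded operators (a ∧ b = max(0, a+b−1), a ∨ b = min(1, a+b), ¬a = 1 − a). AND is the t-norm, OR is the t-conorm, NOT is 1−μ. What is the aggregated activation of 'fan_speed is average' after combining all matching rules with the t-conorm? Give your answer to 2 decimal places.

R1: ¬low=1−0.05=0.95, crowded=0.60, hot=0.68; AND[max(0, a+b−1)] → w = 0.23
R2: moderate=0.17, crowded=0.60; AND[max(0, a+b−1)] → w = 0.00
R3: ¬moderate=1−0.17=0.83, comfortable=0.74; AND[max(0, a+b−1)] → w = 0.57
R4: vacant=0.68, crowded=0.60; OR[min(1, a+b)] → w = 1.00
Rules with consequent 'average': {R2, R3} → strengths 0.00, 0.57
Aggregate via t-conorm [min(1, a+b)]: 0.57

0.57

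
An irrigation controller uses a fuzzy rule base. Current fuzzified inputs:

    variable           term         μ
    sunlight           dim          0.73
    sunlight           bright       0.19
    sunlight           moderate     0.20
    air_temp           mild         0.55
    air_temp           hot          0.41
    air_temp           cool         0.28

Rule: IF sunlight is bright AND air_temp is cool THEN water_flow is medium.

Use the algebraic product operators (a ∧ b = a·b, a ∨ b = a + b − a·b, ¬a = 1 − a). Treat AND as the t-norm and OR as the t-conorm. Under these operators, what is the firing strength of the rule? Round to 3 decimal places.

0.053

firing strength: bright=0.19, cool=0.28; AND[a·b] → w = 0.0532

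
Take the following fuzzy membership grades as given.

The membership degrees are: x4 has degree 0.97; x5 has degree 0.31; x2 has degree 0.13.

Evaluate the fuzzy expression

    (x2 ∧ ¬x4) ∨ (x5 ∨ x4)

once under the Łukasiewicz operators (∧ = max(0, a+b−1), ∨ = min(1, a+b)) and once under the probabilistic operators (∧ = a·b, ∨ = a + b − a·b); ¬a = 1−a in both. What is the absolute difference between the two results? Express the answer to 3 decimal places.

0.021

Under Łukasiewicz:
  ¬x4 = 1 − 0.97 = 0.03
  x2 ∧ ¬x4 = max(0, a+b−1) on (0.13, 0.03) = 0.00
  x5 ∨ x4 = min(1, a+b) on (0.31, 0.97) = 1.00
  (x2 ∧ ¬x4) ∨ (x5 ∨ x4) = min(1, a+b) on (0.00, 1.00) = 1.00
  → value = 1.0000
Under probabilistic:
  ¬x4 = 1 − 0.9700 = 0.0300
  x2 ∧ ¬x4 = a·b on (0.1300, 0.0300) = 0.0039
  x5 ∨ x4 = a + b − a·b on (0.3100, 0.9700) = 0.9793
  (x2 ∧ ¬x4) ∨ (x5 ∨ x4) = a + b − a·b on (0.0039, 0.9793) = 0.9794
  → value = 0.9794
|1.0000 − 0.9794| = 0.021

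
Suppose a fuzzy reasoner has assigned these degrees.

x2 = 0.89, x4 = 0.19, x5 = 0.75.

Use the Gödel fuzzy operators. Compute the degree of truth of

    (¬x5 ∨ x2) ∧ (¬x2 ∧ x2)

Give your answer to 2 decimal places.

0.11

¬x5 = 1 − 0.75 = 0.25
¬x5 ∨ x2 = max(a, b) on (0.25, 0.89) = 0.89
¬x2 = 1 − 0.89 = 0.11
¬x2 ∧ x2 = min(a, b) on (0.11, 0.89) = 0.11
(¬x5 ∨ x2) ∧ (¬x2 ∧ x2) = min(a, b) on (0.89, 0.11) = 0.11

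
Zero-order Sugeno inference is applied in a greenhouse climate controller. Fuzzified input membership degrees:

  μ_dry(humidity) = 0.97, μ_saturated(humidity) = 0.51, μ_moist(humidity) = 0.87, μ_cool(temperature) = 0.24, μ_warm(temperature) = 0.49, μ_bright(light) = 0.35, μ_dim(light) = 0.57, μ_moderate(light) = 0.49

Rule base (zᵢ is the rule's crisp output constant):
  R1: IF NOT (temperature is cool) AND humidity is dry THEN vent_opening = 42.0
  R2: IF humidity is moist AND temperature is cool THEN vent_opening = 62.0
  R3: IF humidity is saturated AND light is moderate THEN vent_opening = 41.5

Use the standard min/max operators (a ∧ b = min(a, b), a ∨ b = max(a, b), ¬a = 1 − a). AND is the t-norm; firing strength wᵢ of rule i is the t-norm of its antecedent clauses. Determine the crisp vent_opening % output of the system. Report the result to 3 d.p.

45.057

R1 (z=42.0): ¬cool=1−0.24=0.76, dry=0.97; AND[min(a, b)] → w = 0.76
R2 (z=62.0): moist=0.87, cool=0.24; AND[min(a, b)] → w = 0.24
R3 (z=41.5): saturated=0.51, moderate=0.49; AND[min(a, b)] → w = 0.49
Weighted average = (0.76·42.0 + 0.24·62.0 + 0.49·41.5) / (0.76 + 0.24 + 0.49)
  = 67.1350 / 1.4900 = 45.057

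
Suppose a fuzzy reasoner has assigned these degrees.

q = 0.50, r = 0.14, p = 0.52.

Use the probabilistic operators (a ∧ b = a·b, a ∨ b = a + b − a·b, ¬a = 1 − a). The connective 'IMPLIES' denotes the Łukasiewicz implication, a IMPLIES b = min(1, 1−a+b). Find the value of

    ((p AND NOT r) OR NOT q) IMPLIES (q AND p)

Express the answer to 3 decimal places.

0.536

NOT r = 1 − 0.1400 = 0.8600
p AND NOT r = a·b on (0.5200, 0.8600) = 0.4472
NOT q = 1 − 0.5000 = 0.5000
(p AND NOT r) OR NOT q = a + b − a·b on (0.4472, 0.5000) = 0.7236
q AND p = a·b on (0.5000, 0.5200) = 0.2600
((p AND NOT r) OR NOT q) IMPLIES (q AND p)  [Łukasiewicz: min(1, 1−a+b)] with a=0.7236, b=0.2600 → 0.5364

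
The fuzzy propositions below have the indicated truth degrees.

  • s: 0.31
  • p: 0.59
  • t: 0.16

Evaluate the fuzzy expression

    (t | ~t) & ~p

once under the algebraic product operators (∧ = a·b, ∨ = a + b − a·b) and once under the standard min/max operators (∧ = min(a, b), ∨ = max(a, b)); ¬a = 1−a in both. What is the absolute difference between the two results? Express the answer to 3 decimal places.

0.055

Under algebraic product:
  ~t = 1 − 0.1600 = 0.8400
  t | ~t = a + b − a·b on (0.1600, 0.8400) = 0.8656
  ~p = 1 − 0.5900 = 0.4100
  (t | ~t) & ~p = a·b on (0.8656, 0.4100) = 0.3549
  → value = 0.3549
Under standard min/max:
  ~t = 1 − 0.16 = 0.84
  t | ~t = max(a, b) on (0.16, 0.84) = 0.84
  ~p = 1 − 0.59 = 0.41
  (t | ~t) & ~p = min(a, b) on (0.84, 0.41) = 0.41
  → value = 0.4100
|0.3549 − 0.4100| = 0.055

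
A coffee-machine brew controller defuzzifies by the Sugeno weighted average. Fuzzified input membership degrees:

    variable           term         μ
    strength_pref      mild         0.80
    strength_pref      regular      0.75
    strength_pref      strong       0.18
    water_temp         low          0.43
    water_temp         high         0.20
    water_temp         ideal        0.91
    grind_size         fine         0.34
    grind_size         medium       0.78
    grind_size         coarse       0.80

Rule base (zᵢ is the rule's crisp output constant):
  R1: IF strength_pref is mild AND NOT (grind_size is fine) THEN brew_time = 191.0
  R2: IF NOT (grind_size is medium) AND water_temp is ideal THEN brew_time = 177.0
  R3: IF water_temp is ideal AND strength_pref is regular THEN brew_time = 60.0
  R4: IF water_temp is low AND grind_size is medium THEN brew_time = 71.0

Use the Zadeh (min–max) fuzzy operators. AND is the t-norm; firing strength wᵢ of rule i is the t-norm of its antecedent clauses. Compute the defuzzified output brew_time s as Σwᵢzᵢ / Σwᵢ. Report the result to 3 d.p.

116.762

R1 (z=191.0): mild=0.80, ¬fine=1−0.34=0.66; AND[min(a, b)] → w = 0.66
R2 (z=177.0): ¬medium=1−0.78=0.22, ideal=0.91; AND[min(a, b)] → w = 0.22
R3 (z=60.0): ideal=0.91, regular=0.75; AND[min(a, b)] → w = 0.75
R4 (z=71.0): low=0.43, medium=0.78; AND[min(a, b)] → w = 0.43
Weighted average = (0.66·191.0 + 0.22·177.0 + 0.75·60.0 + 0.43·71.0) / (0.66 + 0.22 + 0.75 + 0.43)
  = 240.5300 / 2.0600 = 116.762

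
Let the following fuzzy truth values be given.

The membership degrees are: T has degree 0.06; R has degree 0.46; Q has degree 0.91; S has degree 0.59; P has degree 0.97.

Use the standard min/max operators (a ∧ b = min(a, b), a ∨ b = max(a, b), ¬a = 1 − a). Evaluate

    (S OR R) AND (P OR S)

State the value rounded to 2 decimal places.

S OR R = max(a, b) on (0.59, 0.46) = 0.59
P OR S = max(a, b) on (0.97, 0.59) = 0.97
(S OR R) AND (P OR S) = min(a, b) on (0.59, 0.97) = 0.59

0.59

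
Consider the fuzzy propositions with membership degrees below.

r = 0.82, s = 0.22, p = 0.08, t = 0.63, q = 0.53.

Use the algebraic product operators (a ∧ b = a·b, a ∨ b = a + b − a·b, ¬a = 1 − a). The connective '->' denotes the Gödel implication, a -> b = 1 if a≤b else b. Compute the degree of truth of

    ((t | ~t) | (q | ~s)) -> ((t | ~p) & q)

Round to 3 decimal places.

~t = 1 − 0.6300 = 0.3700
t | ~t = a + b − a·b on (0.6300, 0.3700) = 0.7669
~s = 1 − 0.2200 = 0.7800
q | ~s = a + b − a·b on (0.5300, 0.7800) = 0.8966
(t | ~t) | (q | ~s) = a + b − a·b on (0.7669, 0.8966) = 0.9759
~p = 1 − 0.0800 = 0.9200
t | ~p = a + b − a·b on (0.6300, 0.9200) = 0.9704
(t | ~p) & q = a·b on (0.9704, 0.5300) = 0.5143
((t | ~t) | (q | ~s)) -> ((t | ~p) & q)  [Gödel: 1 if a≤b else b] with a=0.9759, b=0.5143 → 0.5143

0.514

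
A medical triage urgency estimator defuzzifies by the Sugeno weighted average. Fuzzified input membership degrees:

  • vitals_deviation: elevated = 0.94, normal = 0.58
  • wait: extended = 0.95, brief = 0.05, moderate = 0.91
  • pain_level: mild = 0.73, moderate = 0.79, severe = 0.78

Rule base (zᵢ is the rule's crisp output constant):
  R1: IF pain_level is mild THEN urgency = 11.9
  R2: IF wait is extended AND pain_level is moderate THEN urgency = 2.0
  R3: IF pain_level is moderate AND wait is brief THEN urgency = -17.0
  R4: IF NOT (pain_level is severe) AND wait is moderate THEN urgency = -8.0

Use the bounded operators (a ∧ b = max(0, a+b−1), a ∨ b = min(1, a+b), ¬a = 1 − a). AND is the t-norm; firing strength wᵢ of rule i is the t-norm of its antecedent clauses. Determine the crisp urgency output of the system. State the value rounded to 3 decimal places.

5.704

R1 (z=11.9): mild=0.73 → w = 0.73
R2 (z=2.0): extended=0.95, moderate=0.79; AND[max(0, a+b−1)] → w = 0.74
R3 (z=-17.0): moderate=0.79, brief=0.05; AND[max(0, a+b−1)] → w = 0.00
R4 (z=-8.0): ¬severe=1−0.78=0.22, moderate=0.91; AND[max(0, a+b−1)] → w = 0.13
Weighted average = (0.73·11.9 + 0.74·2.0 + 0.00·-17.0 + 0.13·-8.0) / (0.73 + 0.74 + 0.00 + 0.13)
  = 9.1270 / 1.6000 = 5.704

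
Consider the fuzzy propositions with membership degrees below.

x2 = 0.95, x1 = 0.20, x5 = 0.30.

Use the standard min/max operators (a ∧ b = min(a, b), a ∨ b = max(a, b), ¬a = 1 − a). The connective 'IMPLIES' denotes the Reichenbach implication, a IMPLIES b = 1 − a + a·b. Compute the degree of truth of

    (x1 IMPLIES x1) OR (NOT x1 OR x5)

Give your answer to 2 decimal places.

x1 IMPLIES x1  [Reichenbach: 1 − a + a·b] with a=0.20, b=0.20 → 0.84
NOT x1 = 1 − 0.20 = 0.80
NOT x1 OR x5 = max(a, b) on (0.80, 0.30) = 0.80
(x1 IMPLIES x1) OR (NOT x1 OR x5) = max(a, b) on (0.84, 0.80) = 0.84

0.84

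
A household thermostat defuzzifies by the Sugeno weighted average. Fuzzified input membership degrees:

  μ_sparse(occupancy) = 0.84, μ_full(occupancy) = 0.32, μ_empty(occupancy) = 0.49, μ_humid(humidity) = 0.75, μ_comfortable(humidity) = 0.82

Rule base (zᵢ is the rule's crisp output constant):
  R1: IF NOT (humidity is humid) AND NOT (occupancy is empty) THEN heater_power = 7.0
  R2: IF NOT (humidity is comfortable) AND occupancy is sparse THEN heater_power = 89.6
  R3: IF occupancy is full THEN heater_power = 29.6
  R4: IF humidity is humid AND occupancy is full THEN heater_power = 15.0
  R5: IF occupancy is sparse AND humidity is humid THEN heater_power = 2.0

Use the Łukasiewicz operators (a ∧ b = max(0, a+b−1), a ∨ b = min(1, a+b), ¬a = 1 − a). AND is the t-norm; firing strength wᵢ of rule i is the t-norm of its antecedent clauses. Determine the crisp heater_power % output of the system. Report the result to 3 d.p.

R1 (z=7.0): ¬humid=1−0.75=0.25, ¬empty=1−0.49=0.51; AND[max(0, a+b−1)] → w = 0.00
R2 (z=89.6): ¬comfortable=1−0.82=0.18, sparse=0.84; AND[max(0, a+b−1)] → w = 0.02
R3 (z=29.6): full=0.32 → w = 0.32
R4 (z=15.0): humid=0.75, full=0.32; AND[max(0, a+b−1)] → w = 0.07
R5 (z=2.0): sparse=0.84, humid=0.75; AND[max(0, a+b−1)] → w = 0.59
Weighted average = (0.00·7.0 + 0.02·89.6 + 0.32·29.6 + 0.07·15.0 + 0.59·2.0) / (0.00 + 0.02 + 0.32 + 0.07 + 0.59)
  = 13.4940 / 1.0000 = 13.494

13.494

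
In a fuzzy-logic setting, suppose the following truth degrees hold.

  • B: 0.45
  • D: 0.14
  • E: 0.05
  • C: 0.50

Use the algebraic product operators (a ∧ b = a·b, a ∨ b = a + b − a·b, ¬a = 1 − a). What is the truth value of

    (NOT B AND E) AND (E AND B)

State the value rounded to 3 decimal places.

NOT B = 1 − 0.4500 = 0.5500
NOT B AND E = a·b on (0.5500, 0.0500) = 0.0275
E AND B = a·b on (0.0500, 0.4500) = 0.0225
(NOT B AND E) AND (E AND B) = a·b on (0.0275, 0.0225) = 0.0006

0.001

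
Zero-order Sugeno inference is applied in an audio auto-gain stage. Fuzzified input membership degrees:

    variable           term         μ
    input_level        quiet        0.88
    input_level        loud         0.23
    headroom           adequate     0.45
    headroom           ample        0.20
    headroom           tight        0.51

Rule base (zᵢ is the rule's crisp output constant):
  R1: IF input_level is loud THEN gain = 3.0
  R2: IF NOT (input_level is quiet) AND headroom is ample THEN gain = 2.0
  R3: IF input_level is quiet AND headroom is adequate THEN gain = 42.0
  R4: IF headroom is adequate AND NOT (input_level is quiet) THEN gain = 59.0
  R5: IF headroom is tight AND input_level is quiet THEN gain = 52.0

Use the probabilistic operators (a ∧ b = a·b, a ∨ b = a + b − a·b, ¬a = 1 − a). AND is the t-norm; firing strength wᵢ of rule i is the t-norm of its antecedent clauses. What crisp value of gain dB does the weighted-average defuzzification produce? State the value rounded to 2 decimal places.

R1 (z=3.0): loud=0.23 → w = 0.2300
R2 (z=2.0): ¬quiet=1−0.88=0.12, ample=0.20; AND[a·b] → w = 0.0240
R3 (z=42.0): quiet=0.88, adequate=0.45; AND[a·b] → w = 0.3960
R4 (z=59.0): adequate=0.45, ¬quiet=1−0.88=0.12; AND[a·b] → w = 0.0540
R5 (z=52.0): tight=0.51, quiet=0.88; AND[a·b] → w = 0.4488
Weighted average = (0.2300·3.0 + 0.0240·2.0 + 0.3960·42.0 + 0.0540·59.0 + 0.4488·52.0) / (0.2300 + 0.0240 + 0.3960 + 0.0540 + 0.4488)
  = 43.8936 / 1.1528 = 38.08

38.08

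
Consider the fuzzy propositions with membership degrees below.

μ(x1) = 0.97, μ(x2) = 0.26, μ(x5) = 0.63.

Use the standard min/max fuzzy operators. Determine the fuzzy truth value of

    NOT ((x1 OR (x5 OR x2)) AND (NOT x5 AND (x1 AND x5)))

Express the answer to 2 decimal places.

0.63

x5 OR x2 = max(a, b) on (0.63, 0.26) = 0.63
x1 OR (x5 OR x2) = max(a, b) on (0.97, 0.63) = 0.97
NOT x5 = 1 − 0.63 = 0.37
x1 AND x5 = min(a, b) on (0.97, 0.63) = 0.63
NOT x5 AND (x1 AND x5) = min(a, b) on (0.37, 0.63) = 0.37
(x1 OR (x5 OR x2)) AND (NOT x5 AND (x1 AND x5)) = min(a, b) on (0.97, 0.37) = 0.37
NOT ((x1 OR (x5 OR x2)) AND (NOT x5 AND (x1 AND x5))) = 1 − 0.37 = 0.63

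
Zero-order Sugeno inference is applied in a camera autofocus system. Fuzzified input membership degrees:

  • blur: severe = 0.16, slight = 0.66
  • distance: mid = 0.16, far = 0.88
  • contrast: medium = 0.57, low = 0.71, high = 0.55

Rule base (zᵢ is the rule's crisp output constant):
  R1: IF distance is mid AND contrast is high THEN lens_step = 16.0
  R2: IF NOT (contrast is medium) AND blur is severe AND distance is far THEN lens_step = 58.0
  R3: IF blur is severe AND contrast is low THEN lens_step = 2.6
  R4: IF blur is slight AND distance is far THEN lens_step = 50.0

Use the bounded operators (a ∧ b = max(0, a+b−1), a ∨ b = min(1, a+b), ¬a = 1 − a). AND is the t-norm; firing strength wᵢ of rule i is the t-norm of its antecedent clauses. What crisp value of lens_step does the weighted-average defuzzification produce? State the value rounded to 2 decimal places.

50.00

R1 (z=16.0): mid=0.16, high=0.55; AND[max(0, a+b−1)] → w = 0.00
R2 (z=58.0): ¬medium=1−0.57=0.43, severe=0.16, far=0.88; AND[max(0, a+b−1)] → w = 0.00
R3 (z=2.6): severe=0.16, low=0.71; AND[max(0, a+b−1)] → w = 0.00
R4 (z=50.0): slight=0.66, far=0.88; AND[max(0, a+b−1)] → w = 0.54
Weighted average = (0.00·16.0 + 0.00·58.0 + 0.00·2.6 + 0.54·50.0) / (0.00 + 0.00 + 0.00 + 0.54)
  = 27.0000 / 0.5400 = 50.00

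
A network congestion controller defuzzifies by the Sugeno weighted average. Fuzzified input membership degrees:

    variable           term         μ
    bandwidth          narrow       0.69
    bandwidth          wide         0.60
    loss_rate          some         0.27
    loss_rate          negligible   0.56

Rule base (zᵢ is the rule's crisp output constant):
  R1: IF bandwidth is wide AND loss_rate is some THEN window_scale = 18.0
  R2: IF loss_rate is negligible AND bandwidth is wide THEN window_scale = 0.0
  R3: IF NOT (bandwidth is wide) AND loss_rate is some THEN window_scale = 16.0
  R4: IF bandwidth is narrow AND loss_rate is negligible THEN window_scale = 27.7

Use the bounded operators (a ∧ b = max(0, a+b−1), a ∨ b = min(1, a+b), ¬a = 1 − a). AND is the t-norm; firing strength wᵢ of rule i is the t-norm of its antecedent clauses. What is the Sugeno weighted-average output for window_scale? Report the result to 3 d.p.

16.890

R1 (z=18.0): wide=0.60, some=0.27; AND[max(0, a+b−1)] → w = 0.00
R2 (z=0.0): negligible=0.56, wide=0.60; AND[max(0, a+b−1)] → w = 0.16
R3 (z=16.0): ¬wide=1−0.60=0.40, some=0.27; AND[max(0, a+b−1)] → w = 0.00
R4 (z=27.7): narrow=0.69, negligible=0.56; AND[max(0, a+b−1)] → w = 0.25
Weighted average = (0.00·18.0 + 0.16·0.0 + 0.00·16.0 + 0.25·27.7) / (0.00 + 0.16 + 0.00 + 0.25)
  = 6.9250 / 0.4100 = 16.890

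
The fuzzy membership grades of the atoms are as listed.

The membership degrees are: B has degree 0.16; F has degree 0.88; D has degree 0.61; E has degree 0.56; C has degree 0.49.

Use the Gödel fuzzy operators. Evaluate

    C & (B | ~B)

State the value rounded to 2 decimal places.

0.49

~B = 1 − 0.16 = 0.84
B | ~B = max(a, b) on (0.16, 0.84) = 0.84
C & (B | ~B) = min(a, b) on (0.49, 0.84) = 0.49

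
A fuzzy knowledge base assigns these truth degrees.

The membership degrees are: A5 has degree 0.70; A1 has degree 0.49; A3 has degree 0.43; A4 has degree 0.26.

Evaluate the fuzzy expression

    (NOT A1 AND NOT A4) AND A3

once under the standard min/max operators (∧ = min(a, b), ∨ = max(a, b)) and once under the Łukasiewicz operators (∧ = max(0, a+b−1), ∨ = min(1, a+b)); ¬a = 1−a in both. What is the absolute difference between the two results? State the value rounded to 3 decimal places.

Under standard min/max:
  NOT A1 = 1 − 0.49 = 0.51
  NOT A4 = 1 − 0.26 = 0.74
  NOT A1 AND NOT A4 = min(a, b) on (0.51, 0.74) = 0.51
  (NOT A1 AND NOT A4) AND A3 = min(a, b) on (0.51, 0.43) = 0.43
  → value = 0.4300
Under Łukasiewicz:
  NOT A1 = 1 − 0.49 = 0.51
  NOT A4 = 1 − 0.26 = 0.74
  NOT A1 AND NOT A4 = max(0, a+b−1) on (0.51, 0.74) = 0.25
  (NOT A1 AND NOT A4) AND A3 = max(0, a+b−1) on (0.25, 0.43) = 0.00
  → value = 0.0000
|0.4300 − 0.0000| = 0.430

0.430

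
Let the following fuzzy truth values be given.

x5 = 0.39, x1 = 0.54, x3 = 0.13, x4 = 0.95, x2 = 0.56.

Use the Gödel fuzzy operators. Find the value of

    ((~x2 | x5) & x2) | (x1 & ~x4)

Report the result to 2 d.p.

~x2 = 1 − 0.56 = 0.44
~x2 | x5 = max(a, b) on (0.44, 0.39) = 0.44
(~x2 | x5) & x2 = min(a, b) on (0.44, 0.56) = 0.44
~x4 = 1 − 0.95 = 0.05
x1 & ~x4 = min(a, b) on (0.54, 0.05) = 0.05
((~x2 | x5) & x2) | (x1 & ~x4) = max(a, b) on (0.44, 0.05) = 0.44

0.44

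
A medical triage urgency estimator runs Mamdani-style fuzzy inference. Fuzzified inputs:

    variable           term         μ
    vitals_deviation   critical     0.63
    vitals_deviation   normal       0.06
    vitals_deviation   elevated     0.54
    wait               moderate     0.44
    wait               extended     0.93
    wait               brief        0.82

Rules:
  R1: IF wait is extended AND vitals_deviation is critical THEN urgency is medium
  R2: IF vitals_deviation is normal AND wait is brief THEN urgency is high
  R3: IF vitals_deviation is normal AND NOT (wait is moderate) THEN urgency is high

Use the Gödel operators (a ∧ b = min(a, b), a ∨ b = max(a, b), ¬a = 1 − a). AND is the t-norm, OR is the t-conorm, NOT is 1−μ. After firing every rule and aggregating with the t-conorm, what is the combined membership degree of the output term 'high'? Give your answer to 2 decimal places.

R1: extended=0.93, critical=0.63; AND[min(a, b)] → w = 0.63
R2: normal=0.06, brief=0.82; AND[min(a, b)] → w = 0.06
R3: normal=0.06, ¬moderate=1−0.44=0.56; AND[min(a, b)] → w = 0.06
Rules with consequent 'high': {R2, R3} → strengths 0.06, 0.06
Aggregate via t-conorm [max(a, b)]: 0.06

0.06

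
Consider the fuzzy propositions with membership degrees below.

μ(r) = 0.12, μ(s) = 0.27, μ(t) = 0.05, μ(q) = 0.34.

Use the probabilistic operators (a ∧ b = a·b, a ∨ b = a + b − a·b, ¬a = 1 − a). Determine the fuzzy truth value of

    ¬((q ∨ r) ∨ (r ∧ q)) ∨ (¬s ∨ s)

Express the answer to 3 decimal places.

q ∨ r = a + b − a·b on (0.3400, 0.1200) = 0.4192
r ∧ q = a·b on (0.1200, 0.3400) = 0.0408
(q ∨ r) ∨ (r ∧ q) = a + b − a·b on (0.4192, 0.0408) = 0.4429
¬((q ∨ r) ∨ (r ∧ q)) = 1 − 0.4429 = 0.5571
¬s = 1 − 0.2700 = 0.7300
¬s ∨ s = a + b − a·b on (0.7300, 0.2700) = 0.8029
¬((q ∨ r) ∨ (r ∧ q)) ∨ (¬s ∨ s) = a + b − a·b on (0.5571, 0.8029) = 0.9127

0.913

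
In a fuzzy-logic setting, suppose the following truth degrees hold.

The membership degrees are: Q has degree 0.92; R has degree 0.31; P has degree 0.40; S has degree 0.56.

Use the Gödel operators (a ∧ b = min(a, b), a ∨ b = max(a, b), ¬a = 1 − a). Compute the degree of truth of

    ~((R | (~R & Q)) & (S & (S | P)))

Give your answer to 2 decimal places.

0.44

~R = 1 − 0.31 = 0.69
~R & Q = min(a, b) on (0.69, 0.92) = 0.69
R | (~R & Q) = max(a, b) on (0.31, 0.69) = 0.69
S | P = max(a, b) on (0.56, 0.40) = 0.56
S & (S | P) = min(a, b) on (0.56, 0.56) = 0.56
(R | (~R & Q)) & (S & (S | P)) = min(a, b) on (0.69, 0.56) = 0.56
~((R | (~R & Q)) & (S & (S | P))) = 1 − 0.56 = 0.44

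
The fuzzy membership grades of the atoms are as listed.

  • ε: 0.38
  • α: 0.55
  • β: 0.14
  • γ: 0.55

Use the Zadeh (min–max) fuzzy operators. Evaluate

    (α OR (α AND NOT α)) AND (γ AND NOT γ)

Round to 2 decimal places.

NOT α = 1 − 0.55 = 0.45
α AND NOT α = min(a, b) on (0.55, 0.45) = 0.45
α OR (α AND NOT α) = max(a, b) on (0.55, 0.45) = 0.55
NOT γ = 1 − 0.55 = 0.45
γ AND NOT γ = min(a, b) on (0.55, 0.45) = 0.45
(α OR (α AND NOT α)) AND (γ AND NOT γ) = min(a, b) on (0.55, 0.45) = 0.45

0.45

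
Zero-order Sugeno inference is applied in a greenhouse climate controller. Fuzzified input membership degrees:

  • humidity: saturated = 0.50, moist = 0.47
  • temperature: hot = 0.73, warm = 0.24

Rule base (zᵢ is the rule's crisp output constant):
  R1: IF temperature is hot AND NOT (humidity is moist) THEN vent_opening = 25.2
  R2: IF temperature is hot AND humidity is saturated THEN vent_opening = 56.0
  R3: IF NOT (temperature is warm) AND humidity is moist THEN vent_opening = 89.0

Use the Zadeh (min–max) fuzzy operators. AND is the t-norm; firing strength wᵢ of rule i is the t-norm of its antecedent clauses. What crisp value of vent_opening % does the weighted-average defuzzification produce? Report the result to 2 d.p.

55.46

R1 (z=25.2): hot=0.73, ¬moist=1−0.47=0.53; AND[min(a, b)] → w = 0.53
R2 (z=56.0): hot=0.73, saturated=0.50; AND[min(a, b)] → w = 0.50
R3 (z=89.0): ¬warm=1−0.24=0.76, moist=0.47; AND[min(a, b)] → w = 0.47
Weighted average = (0.53·25.2 + 0.50·56.0 + 0.47·89.0) / (0.53 + 0.50 + 0.47)
  = 83.1860 / 1.5000 = 55.46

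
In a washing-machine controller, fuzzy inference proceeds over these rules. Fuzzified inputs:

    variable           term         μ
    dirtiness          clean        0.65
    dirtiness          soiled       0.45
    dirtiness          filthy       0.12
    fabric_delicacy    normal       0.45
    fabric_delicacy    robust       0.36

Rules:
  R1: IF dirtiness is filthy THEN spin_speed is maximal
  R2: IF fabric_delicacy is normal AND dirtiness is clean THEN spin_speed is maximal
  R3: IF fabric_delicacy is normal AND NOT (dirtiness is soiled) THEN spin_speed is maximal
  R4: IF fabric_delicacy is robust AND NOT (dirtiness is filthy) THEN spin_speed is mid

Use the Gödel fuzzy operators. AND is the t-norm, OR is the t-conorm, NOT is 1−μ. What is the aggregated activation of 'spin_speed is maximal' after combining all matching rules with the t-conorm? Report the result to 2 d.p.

R1: filthy=0.12 → w = 0.12
R2: normal=0.45, clean=0.65; AND[min(a, b)] → w = 0.45
R3: normal=0.45, ¬soiled=1−0.45=0.55; AND[min(a, b)] → w = 0.45
R4: robust=0.36, ¬filthy=1−0.12=0.88; AND[min(a, b)] → w = 0.36
Rules with consequent 'maximal': {R1, R2, R3} → strengths 0.12, 0.45, 0.45
Aggregate via t-conorm [max(a, b)]: 0.45

0.45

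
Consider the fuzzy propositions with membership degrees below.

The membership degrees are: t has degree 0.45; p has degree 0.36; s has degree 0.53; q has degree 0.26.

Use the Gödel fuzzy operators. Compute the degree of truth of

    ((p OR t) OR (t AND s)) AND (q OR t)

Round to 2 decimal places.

0.45

p OR t = max(a, b) on (0.36, 0.45) = 0.45
t AND s = min(a, b) on (0.45, 0.53) = 0.45
(p OR t) OR (t AND s) = max(a, b) on (0.45, 0.45) = 0.45
q OR t = max(a, b) on (0.26, 0.45) = 0.45
((p OR t) OR (t AND s)) AND (q OR t) = min(a, b) on (0.45, 0.45) = 0.45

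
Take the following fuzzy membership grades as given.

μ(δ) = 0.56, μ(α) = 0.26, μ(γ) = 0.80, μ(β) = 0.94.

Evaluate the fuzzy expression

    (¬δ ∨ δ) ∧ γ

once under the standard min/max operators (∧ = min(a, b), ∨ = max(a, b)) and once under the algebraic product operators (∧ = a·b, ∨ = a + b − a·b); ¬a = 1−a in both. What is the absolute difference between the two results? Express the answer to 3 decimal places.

0.043

Under standard min/max:
  ¬δ = 1 − 0.56 = 0.44
  ¬δ ∨ δ = max(a, b) on (0.44, 0.56) = 0.56
  (¬δ ∨ δ) ∧ γ = min(a, b) on (0.56, 0.80) = 0.56
  → value = 0.5600
Under algebraic product:
  ¬δ = 1 − 0.5600 = 0.4400
  ¬δ ∨ δ = a + b − a·b on (0.4400, 0.5600) = 0.7536
  (¬δ ∨ δ) ∧ γ = a·b on (0.7536, 0.8000) = 0.6029
  → value = 0.6029
|0.5600 − 0.6029| = 0.043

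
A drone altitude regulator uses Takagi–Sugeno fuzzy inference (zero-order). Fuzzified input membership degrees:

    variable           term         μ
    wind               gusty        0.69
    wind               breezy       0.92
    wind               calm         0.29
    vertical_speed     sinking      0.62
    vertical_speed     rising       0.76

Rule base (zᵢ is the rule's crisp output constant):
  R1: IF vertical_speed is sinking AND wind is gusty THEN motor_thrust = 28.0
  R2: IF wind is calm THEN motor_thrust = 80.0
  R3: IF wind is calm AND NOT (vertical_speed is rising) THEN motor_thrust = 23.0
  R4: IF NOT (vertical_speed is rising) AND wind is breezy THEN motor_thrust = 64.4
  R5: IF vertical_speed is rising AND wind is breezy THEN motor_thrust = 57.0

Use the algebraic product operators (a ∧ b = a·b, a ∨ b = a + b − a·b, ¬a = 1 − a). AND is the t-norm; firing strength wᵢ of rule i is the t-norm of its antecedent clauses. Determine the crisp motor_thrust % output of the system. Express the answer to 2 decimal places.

R1 (z=28.0): sinking=0.62, gusty=0.69; AND[a·b] → w = 0.4278
R2 (z=80.0): calm=0.29 → w = 0.2900
R3 (z=23.0): calm=0.29, ¬rising=1−0.76=0.24; AND[a·b] → w = 0.0696
R4 (z=64.4): ¬rising=1−0.76=0.24, breezy=0.92; AND[a·b] → w = 0.2208
R5 (z=57.0): rising=0.76, breezy=0.92; AND[a·b] → w = 0.6992
Weighted average = (0.4278·28.0 + 0.2900·80.0 + 0.0696·23.0 + 0.2208·64.4 + 0.6992·57.0) / (0.4278 + 0.2900 + 0.0696 + 0.2208 + 0.6992)
  = 90.8531 / 1.7074 = 53.21

53.21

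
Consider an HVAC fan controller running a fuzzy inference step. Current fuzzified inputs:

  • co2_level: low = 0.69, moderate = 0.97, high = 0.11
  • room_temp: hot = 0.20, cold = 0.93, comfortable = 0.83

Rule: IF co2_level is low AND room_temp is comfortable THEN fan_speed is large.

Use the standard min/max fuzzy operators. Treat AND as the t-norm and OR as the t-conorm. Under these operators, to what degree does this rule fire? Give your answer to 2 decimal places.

firing strength: low=0.69, comfortable=0.83; AND[min(a, b)] → w = 0.69

0.69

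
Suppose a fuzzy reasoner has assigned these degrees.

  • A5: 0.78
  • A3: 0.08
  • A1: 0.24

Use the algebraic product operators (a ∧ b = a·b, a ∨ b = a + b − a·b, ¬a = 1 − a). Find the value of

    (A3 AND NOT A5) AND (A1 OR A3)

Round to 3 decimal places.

0.005

NOT A5 = 1 − 0.7800 = 0.2200
A3 AND NOT A5 = a·b on (0.0800, 0.2200) = 0.0176
A1 OR A3 = a + b − a·b on (0.2400, 0.0800) = 0.3008
(A3 AND NOT A5) AND (A1 OR A3) = a·b on (0.0176, 0.3008) = 0.0053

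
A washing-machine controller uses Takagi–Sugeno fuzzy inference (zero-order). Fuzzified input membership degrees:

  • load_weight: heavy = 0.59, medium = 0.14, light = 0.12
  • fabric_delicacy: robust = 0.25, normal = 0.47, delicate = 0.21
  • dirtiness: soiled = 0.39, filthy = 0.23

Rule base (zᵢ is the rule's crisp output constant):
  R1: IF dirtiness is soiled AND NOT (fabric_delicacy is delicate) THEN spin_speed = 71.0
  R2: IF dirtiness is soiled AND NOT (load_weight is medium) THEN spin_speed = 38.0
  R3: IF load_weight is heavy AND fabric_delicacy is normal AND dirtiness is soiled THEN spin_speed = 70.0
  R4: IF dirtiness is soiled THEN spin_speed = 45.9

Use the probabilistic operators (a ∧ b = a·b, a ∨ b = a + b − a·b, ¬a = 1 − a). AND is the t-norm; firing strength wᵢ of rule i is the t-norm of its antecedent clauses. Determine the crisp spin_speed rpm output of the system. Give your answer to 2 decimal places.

52.64

R1 (z=71.0): soiled=0.39, ¬delicate=1−0.21=0.79; AND[a·b] → w = 0.3081
R2 (z=38.0): soiled=0.39, ¬medium=1−0.14=0.86; AND[a·b] → w = 0.3354
R3 (z=70.0): heavy=0.59, normal=0.47, soiled=0.39; AND[a·b] → w = 0.1081
R4 (z=45.9): soiled=0.39 → w = 0.3900
Weighted average = (0.3081·71.0 + 0.3354·38.0 + 0.1081·70.0 + 0.3900·45.9) / (0.3081 + 0.3354 + 0.1081 + 0.3900)
  = 60.0916 / 1.1416 = 52.64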